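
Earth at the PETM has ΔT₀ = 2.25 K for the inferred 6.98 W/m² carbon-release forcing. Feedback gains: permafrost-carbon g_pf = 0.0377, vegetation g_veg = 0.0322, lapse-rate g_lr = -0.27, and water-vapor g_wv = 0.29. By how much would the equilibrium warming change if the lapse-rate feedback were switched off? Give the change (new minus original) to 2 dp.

Original: g = 0.0899, ΔT = 2.25/(1−0.0899) = 2.4723 K.
Without lapse-rate: g' = 0.3599, ΔT' = 2.25/(1−0.3599) = 3.5151 K.
Change = 3.5151 − 2.4723 = 1.04 K.

1.04 K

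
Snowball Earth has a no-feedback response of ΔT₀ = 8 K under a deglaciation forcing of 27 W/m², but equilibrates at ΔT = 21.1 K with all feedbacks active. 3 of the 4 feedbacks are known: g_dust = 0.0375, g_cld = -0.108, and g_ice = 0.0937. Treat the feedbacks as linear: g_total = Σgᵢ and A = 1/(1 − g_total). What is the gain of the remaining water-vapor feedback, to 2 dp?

0.60

Amplification A = ΔT/ΔT₀ = 21.1/8 = 2.638.
Total gain g = 1 − 1/A = 1 − 1/2.638 = 0.6209.
Known gains sum to 0.0375 − 0.108 + 0.0937 = 0.0232.
g_wv = 0.6209 − 0.0232 = 0.60.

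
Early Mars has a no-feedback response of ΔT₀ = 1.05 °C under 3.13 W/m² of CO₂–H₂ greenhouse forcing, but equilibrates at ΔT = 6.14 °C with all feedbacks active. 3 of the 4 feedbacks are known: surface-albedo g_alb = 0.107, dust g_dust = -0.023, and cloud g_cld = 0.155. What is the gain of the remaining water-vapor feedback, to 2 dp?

Amplification A = ΔT/ΔT₀ = 6.14/1.05 = 5.848.
Total gain g = 1 − 1/A = 1 − 1/5.848 = 0.829.
Known gains sum to 0.107 − 0.023 + 0.155 = 0.239.
g_wv = 0.829 − 0.239 = 0.59.

0.59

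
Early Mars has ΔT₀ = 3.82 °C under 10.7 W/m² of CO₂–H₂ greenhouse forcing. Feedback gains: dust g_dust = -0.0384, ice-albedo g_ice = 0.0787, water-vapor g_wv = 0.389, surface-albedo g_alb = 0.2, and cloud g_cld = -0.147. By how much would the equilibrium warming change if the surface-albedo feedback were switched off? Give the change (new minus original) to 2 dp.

-2.06 °C

Original: g = 0.4823, ΔT = 3.82/(1−0.4823) = 7.3788 °C.
Without surface-albedo: g' = 0.2823, ΔT' = 3.82/(1−0.2823) = 5.3226 °C.
Change = 5.3226 − 7.3788 = -2.06 °C.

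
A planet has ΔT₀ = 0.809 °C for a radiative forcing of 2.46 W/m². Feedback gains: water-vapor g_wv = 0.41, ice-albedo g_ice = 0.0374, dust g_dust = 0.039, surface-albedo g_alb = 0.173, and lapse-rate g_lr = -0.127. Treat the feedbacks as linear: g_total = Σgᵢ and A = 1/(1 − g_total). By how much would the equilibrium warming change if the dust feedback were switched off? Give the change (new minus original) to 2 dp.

-0.13 °C

Original: g = 0.5324, ΔT = 0.809/(1−0.5324) = 1.7301 °C.
Without dust: g' = 0.4934, ΔT' = 0.809/(1−0.4934) = 1.5969 °C.
Change = 1.5969 − 1.7301 = -0.13 °C.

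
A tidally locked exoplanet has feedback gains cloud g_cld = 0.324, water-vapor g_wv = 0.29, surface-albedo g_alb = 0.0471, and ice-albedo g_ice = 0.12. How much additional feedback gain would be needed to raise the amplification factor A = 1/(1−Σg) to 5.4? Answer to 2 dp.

0.03

Current total gain = 0.7811.
Target gain for A = 5.4: g* = 1 − 1/5.4 = 0.8148.
Additional gain needed = 0.8148 − 0.7811 = 0.03.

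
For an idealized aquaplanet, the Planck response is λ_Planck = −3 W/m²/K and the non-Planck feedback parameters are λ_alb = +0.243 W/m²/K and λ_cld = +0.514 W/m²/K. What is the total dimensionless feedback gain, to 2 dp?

0.25

Convert to gains: g_alb = 0.243/3 = 0.081; g_cld = 0.514/3 = 0.1713.
Total gain g = 0.2523.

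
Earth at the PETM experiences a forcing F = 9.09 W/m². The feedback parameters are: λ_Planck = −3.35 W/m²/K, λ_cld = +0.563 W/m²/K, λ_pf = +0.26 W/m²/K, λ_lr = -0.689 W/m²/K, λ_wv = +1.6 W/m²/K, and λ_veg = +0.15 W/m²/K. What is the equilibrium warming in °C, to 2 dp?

6.20 °C

Net feedback parameter λ = (−3.35) + (+0.563) + (+0.26) + (-0.689) + (+1.6) + (+0.15) = -1.466 W/m²/K.
ΔT = −F/λ = −9.09/(-1.466) = 6.20 °C.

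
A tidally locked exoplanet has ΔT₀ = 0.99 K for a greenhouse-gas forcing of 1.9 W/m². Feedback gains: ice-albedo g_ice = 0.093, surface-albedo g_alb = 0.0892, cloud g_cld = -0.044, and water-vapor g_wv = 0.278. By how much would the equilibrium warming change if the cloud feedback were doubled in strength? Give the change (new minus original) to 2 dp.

Original: g = 0.4162, ΔT = 0.99/(1−0.4162) = 1.6958 K.
With doubled cloud: g' = 0.3722, ΔT' = 0.99/(1−0.3722) = 1.5769 K.
Change = 1.5769 − 1.6958 = -0.12 K.

-0.12 K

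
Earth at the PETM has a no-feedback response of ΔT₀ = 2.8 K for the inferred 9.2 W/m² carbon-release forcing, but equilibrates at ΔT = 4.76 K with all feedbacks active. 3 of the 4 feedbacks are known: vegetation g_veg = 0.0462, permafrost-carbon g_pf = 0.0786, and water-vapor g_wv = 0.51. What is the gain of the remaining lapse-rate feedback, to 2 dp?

Amplification A = ΔT/ΔT₀ = 4.76/2.8 = 1.7.
Total gain g = 1 − 1/A = 1 − 1/1.7 = 0.4118.
Known gains sum to 0.0462 + 0.0786 + 0.51 = 0.6348.
g_lr = 0.4118 − 0.6348 = -0.22.

-0.22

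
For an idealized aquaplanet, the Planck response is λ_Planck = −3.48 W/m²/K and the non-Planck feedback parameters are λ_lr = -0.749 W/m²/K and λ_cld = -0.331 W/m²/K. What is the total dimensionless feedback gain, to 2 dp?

Convert to gains: g_lr = -0.749/3.48 = -0.2152; g_cld = -0.331/3.48 = -0.09511.
Total gain g = -0.31031.

-0.31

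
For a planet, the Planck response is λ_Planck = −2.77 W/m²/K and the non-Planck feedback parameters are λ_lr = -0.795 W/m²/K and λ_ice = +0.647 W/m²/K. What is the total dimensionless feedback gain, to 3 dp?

Convert to gains: g_lr = -0.795/2.77 = -0.287; g_ice = 0.647/2.77 = 0.2336.
Total gain g = -0.0534.

-0.053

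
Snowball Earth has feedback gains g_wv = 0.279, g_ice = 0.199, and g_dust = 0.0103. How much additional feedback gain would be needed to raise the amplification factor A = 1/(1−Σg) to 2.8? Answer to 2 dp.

0.15

Current total gain = 0.4883.
Target gain for A = 2.8: g* = 1 − 1/2.8 = 0.6429.
Additional gain needed = 0.6429 − 0.4883 = 0.15.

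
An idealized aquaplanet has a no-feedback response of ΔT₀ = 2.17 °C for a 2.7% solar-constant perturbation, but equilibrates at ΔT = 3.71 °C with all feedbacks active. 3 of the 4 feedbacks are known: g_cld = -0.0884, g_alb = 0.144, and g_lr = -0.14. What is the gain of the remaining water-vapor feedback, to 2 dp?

0.50

Amplification A = ΔT/ΔT₀ = 3.71/2.17 = 1.71.
Total gain g = 1 − 1/A = 1 − 1/1.71 = 0.4152.
Known gains sum to -0.0884 + 0.144 − 0.14 = -0.0844.
g_wv = 0.4152 + 0.0844 = 0.50.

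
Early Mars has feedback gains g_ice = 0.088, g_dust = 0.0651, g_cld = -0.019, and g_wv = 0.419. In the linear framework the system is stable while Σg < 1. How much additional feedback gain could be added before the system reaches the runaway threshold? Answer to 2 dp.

0.45

Current total gain = 0.088 + 0.0651 − 0.019 + 0.419 = 0.5531.
Margin to runaway = 1 − 0.5531 = 0.45.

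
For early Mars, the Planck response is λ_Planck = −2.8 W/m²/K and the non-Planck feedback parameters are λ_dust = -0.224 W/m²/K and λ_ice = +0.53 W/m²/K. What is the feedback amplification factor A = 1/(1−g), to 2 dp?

Convert to gains: g_dust = -0.224/2.8 = -0.08; g_ice = 0.53/2.8 = 0.1893.
Total gain g = 0.1093.
A = 1/(1 − 0.1093) = 1.12.

1.12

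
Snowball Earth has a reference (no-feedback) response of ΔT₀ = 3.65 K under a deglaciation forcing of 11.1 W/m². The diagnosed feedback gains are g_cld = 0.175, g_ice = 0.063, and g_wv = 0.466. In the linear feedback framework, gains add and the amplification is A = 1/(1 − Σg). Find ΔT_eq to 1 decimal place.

Total gain g = 0.175 + 0.063 + 0.466 = 0.704.
Amplification A = 1/(1 − 0.704) = 3.378.
ΔT = 3.65 × 3.378 = 12.3 K.

12.3 K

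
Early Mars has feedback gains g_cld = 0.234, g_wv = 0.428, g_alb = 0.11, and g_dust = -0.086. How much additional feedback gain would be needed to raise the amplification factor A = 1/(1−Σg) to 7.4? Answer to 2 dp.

Current total gain = 0.686.
Target gain for A = 7.4: g* = 1 − 1/7.4 = 0.8649.
Additional gain needed = 0.8649 − 0.686 = 0.18.

0.18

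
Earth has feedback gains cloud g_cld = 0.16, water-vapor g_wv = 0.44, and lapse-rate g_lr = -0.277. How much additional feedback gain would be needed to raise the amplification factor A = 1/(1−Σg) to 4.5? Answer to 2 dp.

Current total gain = 0.323.
Target gain for A = 4.5: g* = 1 − 1/4.5 = 0.7778.
Additional gain needed = 0.7778 − 0.323 = 0.45.

0.45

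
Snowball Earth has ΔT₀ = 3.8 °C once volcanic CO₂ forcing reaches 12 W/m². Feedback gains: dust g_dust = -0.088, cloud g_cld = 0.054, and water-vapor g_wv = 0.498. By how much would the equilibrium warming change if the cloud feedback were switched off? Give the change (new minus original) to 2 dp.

-0.65 °C

Original: g = 0.464, ΔT = 3.8/(1−0.464) = 7.0896 °C.
Without cloud: g' = 0.41, ΔT' = 3.8/(1−0.41) = 6.4407 °C.
Change = 6.4407 − 7.0896 = -0.65 °C.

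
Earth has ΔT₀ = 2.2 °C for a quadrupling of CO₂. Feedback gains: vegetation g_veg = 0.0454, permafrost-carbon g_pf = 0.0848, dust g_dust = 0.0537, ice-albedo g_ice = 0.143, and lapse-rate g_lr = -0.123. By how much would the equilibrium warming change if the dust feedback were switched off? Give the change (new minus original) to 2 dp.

-0.17 °C

Original: g = 0.2039, ΔT = 2.2/(1−0.2039) = 2.7635 °C.
Without dust: g' = 0.1502, ΔT' = 2.2/(1−0.1502) = 2.5888 °C.
Change = 2.5888 − 2.7635 = -0.17 °C.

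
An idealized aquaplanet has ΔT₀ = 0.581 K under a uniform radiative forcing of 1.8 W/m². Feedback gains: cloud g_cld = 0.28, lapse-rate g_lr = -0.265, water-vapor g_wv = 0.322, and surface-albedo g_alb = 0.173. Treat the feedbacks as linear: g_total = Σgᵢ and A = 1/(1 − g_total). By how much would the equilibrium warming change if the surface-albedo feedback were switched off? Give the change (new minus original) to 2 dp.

-0.31 K

Original: g = 0.51, ΔT = 0.581/(1−0.51) = 1.1857 K.
Without surface-albedo: g' = 0.337, ΔT' = 0.581/(1−0.337) = 0.8763 K.
Change = 0.8763 − 1.1857 = -0.31 K.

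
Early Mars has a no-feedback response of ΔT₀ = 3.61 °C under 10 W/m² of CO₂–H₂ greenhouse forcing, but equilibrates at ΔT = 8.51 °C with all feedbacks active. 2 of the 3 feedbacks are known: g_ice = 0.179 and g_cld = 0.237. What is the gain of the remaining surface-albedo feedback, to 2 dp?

0.16

Amplification A = ΔT/ΔT₀ = 8.51/3.61 = 2.357.
Total gain g = 1 − 1/A = 1 − 1/2.357 = 0.5757.
Known gains sum to 0.179 + 0.237 = 0.416.
g_alb = 0.5757 − 0.416 = 0.16.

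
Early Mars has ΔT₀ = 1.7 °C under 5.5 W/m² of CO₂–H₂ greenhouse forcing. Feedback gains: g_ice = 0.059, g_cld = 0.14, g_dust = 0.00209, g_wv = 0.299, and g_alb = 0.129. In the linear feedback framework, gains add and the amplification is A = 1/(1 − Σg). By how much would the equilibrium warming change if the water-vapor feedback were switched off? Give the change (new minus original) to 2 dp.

Original: g = 0.62909, ΔT = 1.7/(1−0.62909) = 4.5833 °C.
Without water-vapor: g' = 0.33009, ΔT' = 1.7/(1−0.33009) = 2.5377 °C.
Change = 2.5377 − 4.5833 = -2.05 °C.

-2.05 °C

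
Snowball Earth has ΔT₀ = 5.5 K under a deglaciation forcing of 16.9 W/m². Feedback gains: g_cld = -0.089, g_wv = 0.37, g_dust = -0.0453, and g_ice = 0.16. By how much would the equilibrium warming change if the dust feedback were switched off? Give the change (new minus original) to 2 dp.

0.74 K

Original: g = 0.3957, ΔT = 5.5/(1−0.3957) = 9.1014 K.
Without dust: g' = 0.441, ΔT' = 5.5/(1−0.441) = 9.8390 K.
Change = 9.8390 − 9.1014 = 0.74 K.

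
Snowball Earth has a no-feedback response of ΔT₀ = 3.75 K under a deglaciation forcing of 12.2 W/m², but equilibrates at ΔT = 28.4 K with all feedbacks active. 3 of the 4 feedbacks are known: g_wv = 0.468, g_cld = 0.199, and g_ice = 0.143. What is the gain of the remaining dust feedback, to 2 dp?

Amplification A = ΔT/ΔT₀ = 28.4/3.75 = 7.573.
Total gain g = 1 − 1/A = 1 − 1/7.573 = 0.868.
Known gains sum to 0.468 + 0.199 + 0.143 = 0.81.
g_dust = 0.868 − 0.81 = 0.06.

0.06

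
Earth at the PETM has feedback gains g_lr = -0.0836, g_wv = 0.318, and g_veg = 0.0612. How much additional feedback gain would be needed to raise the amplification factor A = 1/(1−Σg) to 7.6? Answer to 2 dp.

0.57

Current total gain = 0.2956.
Target gain for A = 7.6: g* = 1 − 1/7.6 = 0.8684.
Additional gain needed = 0.8684 − 0.2956 = 0.57.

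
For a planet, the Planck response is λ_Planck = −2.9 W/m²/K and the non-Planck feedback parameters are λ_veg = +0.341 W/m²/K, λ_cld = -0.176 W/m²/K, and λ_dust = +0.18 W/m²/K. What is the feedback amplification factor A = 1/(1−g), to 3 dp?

1.135

Convert to gains: g_veg = 0.341/2.9 = 0.1176; g_cld = -0.176/2.9 = -0.06069; g_dust = 0.18/2.9 = 0.06207.
Total gain g = 0.11898.
A = 1/(1 − 0.11898) = 1.135.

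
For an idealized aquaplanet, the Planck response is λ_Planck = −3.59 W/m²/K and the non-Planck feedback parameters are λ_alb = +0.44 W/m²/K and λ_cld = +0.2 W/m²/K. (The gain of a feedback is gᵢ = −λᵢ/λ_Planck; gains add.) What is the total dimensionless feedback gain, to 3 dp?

0.178

Convert to gains: g_alb = 0.44/3.59 = 0.1226; g_cld = 0.2/3.59 = 0.05571.
Total gain g = 0.17831.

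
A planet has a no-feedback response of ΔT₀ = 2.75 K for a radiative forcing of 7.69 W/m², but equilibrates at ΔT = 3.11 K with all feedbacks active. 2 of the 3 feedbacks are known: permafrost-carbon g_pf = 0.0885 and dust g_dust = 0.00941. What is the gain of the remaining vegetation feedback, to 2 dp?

0.02

Amplification A = ΔT/ΔT₀ = 3.11/2.75 = 1.131.
Total gain g = 1 − 1/A = 1 − 1/1.131 = 0.1158.
Known gains sum to 0.0885 + 0.00941 = 0.09791.
g_veg = 0.1158 − 0.09791 = 0.02.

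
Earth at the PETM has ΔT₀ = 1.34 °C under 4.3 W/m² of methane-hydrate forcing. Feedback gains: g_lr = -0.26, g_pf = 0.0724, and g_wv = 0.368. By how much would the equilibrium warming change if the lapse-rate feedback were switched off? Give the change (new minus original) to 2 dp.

0.76 °C

Original: g = 0.1804, ΔT = 1.34/(1−0.1804) = 1.6349 °C.
Without lapse-rate: g' = 0.4404, ΔT' = 1.34/(1−0.4404) = 2.3946 °C.
Change = 2.3946 − 1.6349 = 0.76 °C.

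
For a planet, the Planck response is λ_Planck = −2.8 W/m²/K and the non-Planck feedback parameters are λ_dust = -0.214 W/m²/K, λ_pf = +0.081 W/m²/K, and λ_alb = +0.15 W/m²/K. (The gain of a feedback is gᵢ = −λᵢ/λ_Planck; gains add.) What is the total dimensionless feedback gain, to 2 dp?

0.01

Convert to gains: g_dust = -0.214/2.8 = -0.07643; g_pf = 0.081/2.8 = 0.02893; g_alb = 0.15/2.8 = 0.05357.
Total gain g = 0.00607.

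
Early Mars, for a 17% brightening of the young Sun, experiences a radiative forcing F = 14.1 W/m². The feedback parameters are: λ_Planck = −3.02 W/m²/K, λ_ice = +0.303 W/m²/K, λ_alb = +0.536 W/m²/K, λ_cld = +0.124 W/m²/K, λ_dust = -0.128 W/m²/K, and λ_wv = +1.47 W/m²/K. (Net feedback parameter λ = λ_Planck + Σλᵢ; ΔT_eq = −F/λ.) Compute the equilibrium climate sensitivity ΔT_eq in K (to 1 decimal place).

19.7 K

Net feedback parameter λ = (−3.02) + (+0.303) + (+0.536) + (+0.124) + (-0.128) + (+1.47) = -0.715 W/m²/K.
ΔT = −F/λ = −14.1/(-0.715) = 19.7 K.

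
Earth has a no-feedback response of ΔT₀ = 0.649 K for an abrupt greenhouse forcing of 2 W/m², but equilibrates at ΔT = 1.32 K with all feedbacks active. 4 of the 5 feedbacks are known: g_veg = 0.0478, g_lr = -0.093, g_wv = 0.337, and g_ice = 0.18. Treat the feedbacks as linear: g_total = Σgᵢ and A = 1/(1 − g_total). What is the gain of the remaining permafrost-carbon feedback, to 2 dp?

0.04

Amplification A = ΔT/ΔT₀ = 1.32/0.649 = 2.034.
Total gain g = 1 − 1/A = 1 − 1/2.034 = 0.5084.
Known gains sum to 0.0478 − 0.093 + 0.337 + 0.18 = 0.4718.
g_pf = 0.5084 − 0.4718 = 0.04.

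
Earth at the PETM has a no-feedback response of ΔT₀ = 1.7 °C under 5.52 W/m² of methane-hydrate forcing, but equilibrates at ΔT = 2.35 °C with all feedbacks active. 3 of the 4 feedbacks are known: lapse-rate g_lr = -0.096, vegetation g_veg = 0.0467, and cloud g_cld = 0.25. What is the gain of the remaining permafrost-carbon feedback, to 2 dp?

Amplification A = ΔT/ΔT₀ = 2.35/1.7 = 1.382.
Total gain g = 1 − 1/A = 1 − 1/1.382 = 0.2764.
Known gains sum to -0.096 + 0.0467 + 0.25 = 0.2007.
g_pf = 0.2764 − 0.2007 = 0.08.

0.08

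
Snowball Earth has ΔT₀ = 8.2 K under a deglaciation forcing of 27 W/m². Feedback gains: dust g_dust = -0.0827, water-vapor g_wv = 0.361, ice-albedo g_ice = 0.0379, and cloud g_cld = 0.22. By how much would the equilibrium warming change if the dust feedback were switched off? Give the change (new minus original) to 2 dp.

3.84 K

Original: g = 0.5362, ΔT = 8.2/(1−0.5362) = 17.6800 K.
Without dust: g' = 0.6189, ΔT' = 8.2/(1−0.6189) = 21.5167 K.
Change = 21.5167 − 17.6800 = 3.84 K.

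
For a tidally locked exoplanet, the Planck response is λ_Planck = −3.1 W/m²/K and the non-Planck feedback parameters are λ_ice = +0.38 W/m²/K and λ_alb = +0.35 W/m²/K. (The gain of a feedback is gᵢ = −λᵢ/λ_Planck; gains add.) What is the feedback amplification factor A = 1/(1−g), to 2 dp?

1.31

Convert to gains: g_ice = 0.38/3.1 = 0.1226; g_alb = 0.35/3.1 = 0.1129.
Total gain g = 0.2355.
A = 1/(1 − 0.2355) = 1.31.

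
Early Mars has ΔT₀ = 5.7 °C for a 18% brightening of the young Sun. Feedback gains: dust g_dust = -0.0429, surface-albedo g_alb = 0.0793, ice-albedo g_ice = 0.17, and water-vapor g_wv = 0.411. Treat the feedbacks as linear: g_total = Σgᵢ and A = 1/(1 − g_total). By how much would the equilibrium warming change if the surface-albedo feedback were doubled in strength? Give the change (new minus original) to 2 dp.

3.90 °C

Original: g = 0.6174, ΔT = 5.7/(1−0.6174) = 14.8981 °C.
With doubled surface-albedo: g' = 0.6967, ΔT' = 5.7/(1−0.6967) = 18.7933 °C.
Change = 18.7933 − 14.8981 = 3.90 °C.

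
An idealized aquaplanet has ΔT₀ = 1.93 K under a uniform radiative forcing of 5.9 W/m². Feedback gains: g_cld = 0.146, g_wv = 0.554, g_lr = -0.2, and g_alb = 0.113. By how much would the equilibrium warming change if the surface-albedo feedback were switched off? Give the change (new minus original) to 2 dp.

-1.13 K

Original: g = 0.613, ΔT = 1.93/(1−0.613) = 4.9871 K.
Without surface-albedo: g' = 0.5, ΔT' = 1.93/(1−0.5) = 3.8600 K.
Change = 3.8600 − 4.9871 = -1.13 K.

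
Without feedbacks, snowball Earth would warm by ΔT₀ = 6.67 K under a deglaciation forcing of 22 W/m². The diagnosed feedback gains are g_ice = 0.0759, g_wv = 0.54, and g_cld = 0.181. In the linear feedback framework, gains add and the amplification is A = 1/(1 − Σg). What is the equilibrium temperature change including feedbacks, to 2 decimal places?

32.84 K

Total gain g = 0.0759 + 0.54 + 0.181 = 0.7969.
Amplification A = 1/(1 − 0.7969) = 4.924.
ΔT = 6.67 × 4.924 = 32.84 K.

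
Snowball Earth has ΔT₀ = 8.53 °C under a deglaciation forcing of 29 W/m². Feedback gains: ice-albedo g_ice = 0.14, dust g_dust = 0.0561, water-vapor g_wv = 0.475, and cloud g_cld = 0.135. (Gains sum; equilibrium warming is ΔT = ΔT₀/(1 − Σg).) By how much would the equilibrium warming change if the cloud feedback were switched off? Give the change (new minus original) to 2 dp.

-18.06 °C

Original: g = 0.8061, ΔT = 8.53/(1−0.8061) = 43.9917 °C.
Without cloud: g' = 0.6711, ΔT' = 8.53/(1−0.6711) = 25.9349 °C.
Change = 25.9349 − 43.9917 = -18.06 °C.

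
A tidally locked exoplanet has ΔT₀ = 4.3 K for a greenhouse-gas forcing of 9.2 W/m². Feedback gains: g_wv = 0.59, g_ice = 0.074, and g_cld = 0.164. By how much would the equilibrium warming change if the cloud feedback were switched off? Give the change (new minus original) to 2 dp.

Original: g = 0.828, ΔT = 4.3/(1−0.828) = 25.0000 K.
Without cloud: g' = 0.664, ΔT' = 4.3/(1−0.664) = 12.7976 K.
Change = 12.7976 − 25.0000 = -12.20 K.

-12.20 K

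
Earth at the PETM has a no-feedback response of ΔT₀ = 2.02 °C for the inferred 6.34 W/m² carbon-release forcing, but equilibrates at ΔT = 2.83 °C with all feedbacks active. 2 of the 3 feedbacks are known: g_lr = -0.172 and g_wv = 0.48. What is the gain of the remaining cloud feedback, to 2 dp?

-0.02

Amplification A = ΔT/ΔT₀ = 2.83/2.02 = 1.401.
Total gain g = 1 − 1/A = 1 − 1/1.401 = 0.2862.
Known gains sum to -0.172 + 0.48 = 0.308.
g_cld = 0.2862 − 0.308 = -0.02.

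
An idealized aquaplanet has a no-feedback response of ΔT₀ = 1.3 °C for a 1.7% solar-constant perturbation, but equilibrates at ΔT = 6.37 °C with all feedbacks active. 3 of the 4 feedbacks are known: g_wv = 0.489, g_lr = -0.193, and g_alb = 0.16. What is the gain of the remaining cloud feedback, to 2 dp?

0.34

Amplification A = ΔT/ΔT₀ = 6.37/1.3 = 4.9.
Total gain g = 1 − 1/A = 1 − 1/4.9 = 0.7959.
Known gains sum to 0.489 − 0.193 + 0.16 = 0.456.
g_cld = 0.7959 − 0.456 = 0.34.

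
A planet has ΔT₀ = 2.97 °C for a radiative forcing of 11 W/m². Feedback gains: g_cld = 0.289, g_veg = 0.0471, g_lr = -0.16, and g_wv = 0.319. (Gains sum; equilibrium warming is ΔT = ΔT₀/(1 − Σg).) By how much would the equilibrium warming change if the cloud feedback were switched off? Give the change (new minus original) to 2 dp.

Original: g = 0.4951, ΔT = 2.97/(1−0.4951) = 5.8824 °C.
Without cloud: g' = 0.2061, ΔT' = 2.97/(1−0.2061) = 3.7410 °C.
Change = 3.7410 − 5.8824 = -2.14 °C.

-2.14 °C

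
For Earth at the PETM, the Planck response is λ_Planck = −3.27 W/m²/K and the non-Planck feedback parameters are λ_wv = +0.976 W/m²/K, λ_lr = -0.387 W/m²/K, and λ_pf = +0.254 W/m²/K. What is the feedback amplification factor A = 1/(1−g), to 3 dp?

1.347

Convert to gains: g_wv = 0.976/3.27 = 0.2985; g_lr = -0.387/3.27 = -0.1183; g_pf = 0.254/3.27 = 0.07768.
Total gain g = 0.25788.
A = 1/(1 − 0.25788) = 1.347.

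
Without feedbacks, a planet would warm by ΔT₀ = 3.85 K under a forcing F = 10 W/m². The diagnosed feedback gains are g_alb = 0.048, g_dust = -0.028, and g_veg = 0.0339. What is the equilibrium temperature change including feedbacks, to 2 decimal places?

4.07 K

Total gain g = 0.048 − 0.028 + 0.0339 = 0.0539.
Amplification A = 1/(1 − 0.0539) = 1.057.
ΔT = 3.85 × 1.057 = 4.07 K.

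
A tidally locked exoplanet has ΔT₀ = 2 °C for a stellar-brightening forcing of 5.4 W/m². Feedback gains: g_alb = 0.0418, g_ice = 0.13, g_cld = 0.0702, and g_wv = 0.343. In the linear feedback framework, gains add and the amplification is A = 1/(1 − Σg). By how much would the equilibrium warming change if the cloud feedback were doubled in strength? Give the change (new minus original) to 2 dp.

0.98 °C

Original: g = 0.585, ΔT = 2/(1−0.585) = 4.8193 °C.
With doubled cloud: g' = 0.6552, ΔT' = 2/(1−0.6552) = 5.8005 °C.
Change = 5.8005 − 4.8193 = 0.98 °C.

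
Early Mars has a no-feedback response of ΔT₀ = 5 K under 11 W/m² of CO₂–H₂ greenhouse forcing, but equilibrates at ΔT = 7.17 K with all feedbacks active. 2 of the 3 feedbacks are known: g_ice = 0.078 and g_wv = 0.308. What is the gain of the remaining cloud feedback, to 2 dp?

Amplification A = ΔT/ΔT₀ = 7.17/5 = 1.434.
Total gain g = 1 − 1/A = 1 − 1/1.434 = 0.3026.
Known gains sum to 0.078 + 0.308 = 0.386.
g_cld = 0.3026 − 0.386 = -0.08.

-0.08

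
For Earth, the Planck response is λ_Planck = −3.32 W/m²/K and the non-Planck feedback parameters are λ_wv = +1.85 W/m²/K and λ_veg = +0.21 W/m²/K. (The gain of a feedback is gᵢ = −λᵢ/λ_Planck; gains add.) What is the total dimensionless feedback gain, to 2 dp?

0.62

Convert to gains: g_wv = 1.85/3.32 = 0.5572; g_veg = 0.21/3.32 = 0.06325.
Total gain g = 0.62045.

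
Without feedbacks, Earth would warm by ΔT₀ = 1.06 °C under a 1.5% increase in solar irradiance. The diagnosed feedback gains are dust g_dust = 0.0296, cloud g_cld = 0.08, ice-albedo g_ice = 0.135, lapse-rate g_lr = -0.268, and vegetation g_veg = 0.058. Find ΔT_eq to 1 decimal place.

1.1 °C

Total gain g = 0.0296 + 0.08 + 0.135 − 0.268 + 0.058 = 0.0346.
Amplification A = 1/(1 − 0.0346) = 1.036.
ΔT = 1.06 × 1.036 = 1.1 °C.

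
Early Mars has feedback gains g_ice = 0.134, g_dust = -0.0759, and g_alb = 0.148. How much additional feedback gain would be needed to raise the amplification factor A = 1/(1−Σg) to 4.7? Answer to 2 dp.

0.58

Current total gain = 0.2061.
Target gain for A = 4.7: g* = 1 − 1/4.7 = 0.7872.
Additional gain needed = 0.7872 − 0.2061 = 0.58.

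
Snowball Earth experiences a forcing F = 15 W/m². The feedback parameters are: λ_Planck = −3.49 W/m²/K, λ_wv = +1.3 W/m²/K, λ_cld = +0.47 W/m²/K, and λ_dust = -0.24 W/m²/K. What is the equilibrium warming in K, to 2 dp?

7.65 K

Net feedback parameter λ = (−3.49) + (+1.3) + (+0.47) + (-0.24) = -1.96 W/m²/K.
ΔT = −F/λ = −15/(-1.96) = 7.65 K.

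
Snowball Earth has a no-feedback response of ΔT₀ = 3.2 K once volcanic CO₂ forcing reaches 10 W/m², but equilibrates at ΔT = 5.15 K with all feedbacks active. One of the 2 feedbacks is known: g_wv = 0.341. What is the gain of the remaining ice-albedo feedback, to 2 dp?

Amplification A = ΔT/ΔT₀ = 5.15/3.2 = 1.609.
Total gain g = 1 − 1/A = 1 − 1/1.609 = 0.3785.
The known gain is 0.341.
g_ice = 0.3785 − 0.341 = 0.04.

0.04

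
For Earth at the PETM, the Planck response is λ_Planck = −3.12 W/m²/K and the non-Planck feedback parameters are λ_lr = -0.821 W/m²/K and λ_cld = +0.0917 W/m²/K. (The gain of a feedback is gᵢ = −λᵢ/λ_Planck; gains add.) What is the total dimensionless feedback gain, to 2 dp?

Convert to gains: g_lr = -0.821/3.12 = -0.2631; g_cld = 0.0917/3.12 = 0.02939.
Total gain g = -0.23371.

-0.23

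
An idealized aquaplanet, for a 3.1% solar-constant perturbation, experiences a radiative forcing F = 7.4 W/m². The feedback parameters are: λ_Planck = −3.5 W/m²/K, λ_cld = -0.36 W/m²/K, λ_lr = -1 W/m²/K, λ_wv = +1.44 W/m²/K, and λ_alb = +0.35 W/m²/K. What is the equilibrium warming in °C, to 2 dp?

Net feedback parameter λ = (−3.5) + (-0.36) + (-1) + (+1.44) + (+0.35) = -3.07 W/m²/K.
ΔT = −F/λ = −7.4/(-3.07) = 2.41 °C.

2.41 °C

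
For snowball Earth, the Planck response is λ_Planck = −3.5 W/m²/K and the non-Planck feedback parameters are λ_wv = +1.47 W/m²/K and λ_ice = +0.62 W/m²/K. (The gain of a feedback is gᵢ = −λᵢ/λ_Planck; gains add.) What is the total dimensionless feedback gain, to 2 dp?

0.60

Convert to gains: g_wv = 1.47/3.5 = 0.42; g_ice = 0.62/3.5 = 0.1771.
Total gain g = 0.5971.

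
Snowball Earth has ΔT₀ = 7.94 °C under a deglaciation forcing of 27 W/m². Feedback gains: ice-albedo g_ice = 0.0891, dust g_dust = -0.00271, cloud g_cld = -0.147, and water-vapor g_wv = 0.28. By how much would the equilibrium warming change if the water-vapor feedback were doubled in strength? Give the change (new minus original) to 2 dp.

Original: g = 0.21939, ΔT = 7.94/(1−0.21939) = 10.1715 °C.
With doubled water-vapor: g' = 0.49939, ΔT' = 7.94/(1−0.49939) = 15.8607 °C.
Change = 15.8607 − 10.1715 = 5.69 °C.

5.69 °C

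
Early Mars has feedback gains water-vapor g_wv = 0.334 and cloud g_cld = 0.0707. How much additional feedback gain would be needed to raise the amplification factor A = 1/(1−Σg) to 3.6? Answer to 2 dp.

0.32

Current total gain = 0.4047.
Target gain for A = 3.6: g* = 1 − 1/3.6 = 0.7222.
Additional gain needed = 0.7222 − 0.4047 = 0.32.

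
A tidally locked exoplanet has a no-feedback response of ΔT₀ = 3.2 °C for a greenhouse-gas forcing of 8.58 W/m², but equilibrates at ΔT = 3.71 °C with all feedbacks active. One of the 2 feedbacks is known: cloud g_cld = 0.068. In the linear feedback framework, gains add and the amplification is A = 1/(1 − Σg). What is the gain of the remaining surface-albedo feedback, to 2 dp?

Amplification A = ΔT/ΔT₀ = 3.71/3.2 = 1.159.
Total gain g = 1 − 1/A = 1 − 1/1.159 = 0.1372.
The known gain is 0.068.
g_alb = 0.1372 − 0.068 = 0.07.

0.07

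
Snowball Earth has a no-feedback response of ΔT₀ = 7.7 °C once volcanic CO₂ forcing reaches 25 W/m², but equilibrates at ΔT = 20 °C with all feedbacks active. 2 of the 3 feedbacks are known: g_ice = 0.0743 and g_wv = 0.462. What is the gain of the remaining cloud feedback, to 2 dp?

0.08

Amplification A = ΔT/ΔT₀ = 20/7.7 = 2.597.
Total gain g = 1 − 1/A = 1 − 1/2.597 = 0.6149.
Known gains sum to 0.0743 + 0.462 = 0.5363.
g_cld = 0.6149 − 0.5363 = 0.08.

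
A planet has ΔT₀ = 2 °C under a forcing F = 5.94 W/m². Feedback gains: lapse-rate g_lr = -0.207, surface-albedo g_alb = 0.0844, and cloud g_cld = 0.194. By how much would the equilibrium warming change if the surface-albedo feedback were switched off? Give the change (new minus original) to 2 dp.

-0.18 °C

Original: g = 0.0714, ΔT = 2/(1−0.0714) = 2.1538 °C.
Without surface-albedo: g' = -0.013, ΔT' = 2/(1+0.013) = 1.9743 °C.
Change = 1.9743 − 2.1538 = -0.18 °C.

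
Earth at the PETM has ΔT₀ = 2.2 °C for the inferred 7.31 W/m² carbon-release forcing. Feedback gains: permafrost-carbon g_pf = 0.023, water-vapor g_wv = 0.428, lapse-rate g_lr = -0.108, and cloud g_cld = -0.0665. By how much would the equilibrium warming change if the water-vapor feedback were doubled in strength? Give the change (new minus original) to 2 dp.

Original: g = 0.2765, ΔT = 2.2/(1−0.2765) = 3.0408 °C.
With doubled water-vapor: g' = 0.7045, ΔT' = 2.2/(1−0.7045) = 7.4450 °C.
Change = 7.4450 − 3.0408 = 4.40 °C.

4.40 °C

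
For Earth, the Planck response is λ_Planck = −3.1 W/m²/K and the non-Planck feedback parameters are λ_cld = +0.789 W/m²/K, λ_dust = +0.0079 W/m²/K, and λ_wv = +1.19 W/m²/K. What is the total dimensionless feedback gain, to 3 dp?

Convert to gains: g_cld = 0.789/3.1 = 0.2545; g_dust = 0.0079/3.1 = 0.002548; g_wv = 1.19/3.1 = 0.3839.
Total gain g = 0.640948.

0.641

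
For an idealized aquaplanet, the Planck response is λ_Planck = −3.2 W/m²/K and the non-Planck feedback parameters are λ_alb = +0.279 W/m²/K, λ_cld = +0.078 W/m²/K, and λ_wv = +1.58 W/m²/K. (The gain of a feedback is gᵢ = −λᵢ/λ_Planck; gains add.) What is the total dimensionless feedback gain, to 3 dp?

Convert to gains: g_alb = 0.279/3.2 = 0.08719; g_cld = 0.078/3.2 = 0.02437; g_wv = 1.58/3.2 = 0.4938.
Total gain g = 0.60536.

0.605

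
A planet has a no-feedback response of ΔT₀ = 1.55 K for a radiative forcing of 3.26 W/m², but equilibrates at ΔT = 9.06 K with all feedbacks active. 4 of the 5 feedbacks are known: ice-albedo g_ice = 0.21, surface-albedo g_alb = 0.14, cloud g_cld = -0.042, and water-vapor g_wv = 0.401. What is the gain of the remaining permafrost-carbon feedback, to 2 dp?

Amplification A = ΔT/ΔT₀ = 9.06/1.55 = 5.845.
Total gain g = 1 − 1/A = 1 − 1/5.845 = 0.8289.
Known gains sum to 0.21 + 0.14 − 0.042 + 0.401 = 0.709.
g_pf = 0.8289 − 0.709 = 0.12.

0.12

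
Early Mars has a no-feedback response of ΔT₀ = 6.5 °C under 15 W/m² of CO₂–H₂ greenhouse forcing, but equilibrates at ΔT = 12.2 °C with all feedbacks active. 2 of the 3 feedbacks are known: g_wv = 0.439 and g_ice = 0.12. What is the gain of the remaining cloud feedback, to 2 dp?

-0.09

Amplification A = ΔT/ΔT₀ = 12.2/6.5 = 1.877.
Total gain g = 1 − 1/A = 1 − 1/1.877 = 0.4672.
Known gains sum to 0.439 + 0.12 = 0.559.
g_cld = 0.4672 − 0.559 = -0.09.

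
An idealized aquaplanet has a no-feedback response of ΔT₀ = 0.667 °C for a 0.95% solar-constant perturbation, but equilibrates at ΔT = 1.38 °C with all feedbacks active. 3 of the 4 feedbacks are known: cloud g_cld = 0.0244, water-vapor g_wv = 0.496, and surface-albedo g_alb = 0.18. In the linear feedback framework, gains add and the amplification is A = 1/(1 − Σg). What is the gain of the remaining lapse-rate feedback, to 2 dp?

-0.18

Amplification A = ΔT/ΔT₀ = 1.38/0.667 = 2.069.
Total gain g = 1 − 1/A = 1 − 1/2.069 = 0.5167.
Known gains sum to 0.0244 + 0.496 + 0.18 = 0.7004.
g_lr = 0.5167 − 0.7004 = -0.18.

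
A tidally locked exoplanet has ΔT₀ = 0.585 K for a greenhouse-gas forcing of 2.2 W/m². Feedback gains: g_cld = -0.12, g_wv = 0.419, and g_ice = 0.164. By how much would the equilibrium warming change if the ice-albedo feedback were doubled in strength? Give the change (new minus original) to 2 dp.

Original: g = 0.463, ΔT = 0.585/(1−0.463) = 1.0894 K.
With doubled ice-albedo: g' = 0.627, ΔT' = 0.585/(1−0.627) = 1.5684 K.
Change = 1.5684 − 1.0894 = 0.48 K.

0.48 K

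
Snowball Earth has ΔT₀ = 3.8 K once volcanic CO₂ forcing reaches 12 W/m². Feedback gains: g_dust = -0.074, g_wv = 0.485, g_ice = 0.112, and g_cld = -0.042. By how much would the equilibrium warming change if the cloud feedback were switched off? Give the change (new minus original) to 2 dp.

0.64 K

Original: g = 0.481, ΔT = 3.8/(1−0.481) = 7.3218 K.
Without cloud: g' = 0.523, ΔT' = 3.8/(1−0.523) = 7.9665 K.
Change = 7.9665 − 7.3218 = 0.64 K.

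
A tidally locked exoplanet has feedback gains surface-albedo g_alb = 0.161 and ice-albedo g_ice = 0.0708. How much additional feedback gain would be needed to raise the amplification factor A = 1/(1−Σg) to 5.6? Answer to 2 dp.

0.59

Current total gain = 0.2318.
Target gain for A = 5.6: g* = 1 − 1/5.6 = 0.8214.
Additional gain needed = 0.8214 − 0.2318 = 0.59.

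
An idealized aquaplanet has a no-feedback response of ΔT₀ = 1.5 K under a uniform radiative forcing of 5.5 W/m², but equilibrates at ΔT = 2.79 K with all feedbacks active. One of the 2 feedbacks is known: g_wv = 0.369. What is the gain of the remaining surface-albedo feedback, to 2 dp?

0.09

Amplification A = ΔT/ΔT₀ = 2.79/1.5 = 1.86.
Total gain g = 1 − 1/A = 1 − 1/1.86 = 0.4624.
The known gain is 0.369.
g_alb = 0.4624 − 0.369 = 0.09.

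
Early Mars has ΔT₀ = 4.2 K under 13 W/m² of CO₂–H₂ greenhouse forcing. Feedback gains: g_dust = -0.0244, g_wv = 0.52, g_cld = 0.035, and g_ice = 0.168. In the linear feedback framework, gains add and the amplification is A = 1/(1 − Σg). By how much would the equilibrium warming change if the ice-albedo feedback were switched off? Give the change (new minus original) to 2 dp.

-4.99 K

Original: g = 0.6986, ΔT = 4.2/(1−0.6986) = 13.9350 K.
Without ice-albedo: g' = 0.5306, ΔT' = 4.2/(1−0.5306) = 8.9476 K.
Change = 8.9476 − 13.9350 = -4.99 K.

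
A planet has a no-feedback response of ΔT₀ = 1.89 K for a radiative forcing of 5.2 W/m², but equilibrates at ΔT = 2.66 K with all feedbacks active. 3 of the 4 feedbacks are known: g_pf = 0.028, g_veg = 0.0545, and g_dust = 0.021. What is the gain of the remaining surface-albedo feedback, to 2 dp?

Amplification A = ΔT/ΔT₀ = 2.66/1.89 = 1.407.
Total gain g = 1 − 1/A = 1 − 1/1.407 = 0.2893.
Known gains sum to 0.028 + 0.0545 + 0.021 = 0.1035.
g_alb = 0.2893 − 0.1035 = 0.19.

0.19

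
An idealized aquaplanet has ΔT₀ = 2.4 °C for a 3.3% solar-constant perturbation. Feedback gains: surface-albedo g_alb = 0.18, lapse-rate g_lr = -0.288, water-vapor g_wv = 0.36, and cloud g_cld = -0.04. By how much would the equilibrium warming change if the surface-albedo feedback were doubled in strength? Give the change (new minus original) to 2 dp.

0.90 °C

Original: g = 0.212, ΔT = 2.4/(1−0.212) = 3.0457 °C.
With doubled surface-albedo: g' = 0.392, ΔT' = 2.4/(1−0.392) = 3.9474 °C.
Change = 3.9474 − 3.0457 = 0.90 °C.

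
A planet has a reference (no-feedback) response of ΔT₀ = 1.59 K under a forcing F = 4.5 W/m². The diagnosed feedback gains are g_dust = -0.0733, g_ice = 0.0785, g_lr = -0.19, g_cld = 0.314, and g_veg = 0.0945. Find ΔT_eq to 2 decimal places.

Total gain g = -0.0733 + 0.0785 − 0.19 + 0.314 + 0.0945 = 0.2237.
Amplification A = 1/(1 − 0.2237) = 1.288.
ΔT = 1.59 × 1.288 = 2.05 K.

2.05 K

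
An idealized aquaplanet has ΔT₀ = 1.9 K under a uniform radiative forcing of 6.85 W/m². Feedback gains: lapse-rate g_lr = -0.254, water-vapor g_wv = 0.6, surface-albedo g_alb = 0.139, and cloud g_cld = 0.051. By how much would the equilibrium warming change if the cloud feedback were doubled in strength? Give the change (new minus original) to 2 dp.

0.51 K

Original: g = 0.536, ΔT = 1.9/(1−0.536) = 4.0948 K.
With doubled cloud: g' = 0.587, ΔT' = 1.9/(1−0.587) = 4.6005 K.
Change = 4.6005 − 4.0948 = 0.51 K.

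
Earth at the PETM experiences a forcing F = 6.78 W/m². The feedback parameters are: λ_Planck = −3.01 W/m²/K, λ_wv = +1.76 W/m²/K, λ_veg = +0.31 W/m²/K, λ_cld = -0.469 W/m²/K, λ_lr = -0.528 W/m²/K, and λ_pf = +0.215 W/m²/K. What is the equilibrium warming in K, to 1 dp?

3.9 K

Net feedback parameter λ = (−3.01) + (+1.76) + (+0.31) + (-0.469) + (-0.528) + (+0.215) = -1.722 W/m²/K.
ΔT = −F/λ = −6.78/(-1.722) = 3.9 K.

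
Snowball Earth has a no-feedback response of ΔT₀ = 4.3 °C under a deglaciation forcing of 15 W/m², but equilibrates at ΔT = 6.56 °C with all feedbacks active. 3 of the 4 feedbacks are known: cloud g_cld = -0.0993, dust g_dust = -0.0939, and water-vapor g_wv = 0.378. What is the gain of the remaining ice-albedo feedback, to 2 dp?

Amplification A = ΔT/ΔT₀ = 6.56/4.3 = 1.526.
Total gain g = 1 − 1/A = 1 − 1/1.526 = 0.3447.
Known gains sum to -0.0993 − 0.0939 + 0.378 = 0.1848.
g_ice = 0.3447 − 0.1848 = 0.16.

0.16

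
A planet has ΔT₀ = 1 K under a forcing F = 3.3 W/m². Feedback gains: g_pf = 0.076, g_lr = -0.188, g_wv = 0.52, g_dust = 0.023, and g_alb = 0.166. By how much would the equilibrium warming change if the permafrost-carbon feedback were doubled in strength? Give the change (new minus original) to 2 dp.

Original: g = 0.597, ΔT = 1/(1−0.597) = 2.4814 K.
With doubled permafrost-carbon: g' = 0.673, ΔT' = 1/(1−0.673) = 3.0581 K.
Change = 3.0581 − 2.4814 = 0.58 K.

0.58 K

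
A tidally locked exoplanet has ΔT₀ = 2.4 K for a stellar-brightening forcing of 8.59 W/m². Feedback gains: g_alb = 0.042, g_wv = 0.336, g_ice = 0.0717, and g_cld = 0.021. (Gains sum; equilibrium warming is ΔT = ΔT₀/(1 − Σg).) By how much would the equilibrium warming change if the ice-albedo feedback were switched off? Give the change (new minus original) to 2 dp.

Original: g = 0.4707, ΔT = 2.4/(1−0.4707) = 4.5343 K.
Without ice-albedo: g' = 0.399, ΔT' = 2.4/(1−0.399) = 3.9933 K.
Change = 3.9933 − 4.5343 = -0.54 K.

-0.54 K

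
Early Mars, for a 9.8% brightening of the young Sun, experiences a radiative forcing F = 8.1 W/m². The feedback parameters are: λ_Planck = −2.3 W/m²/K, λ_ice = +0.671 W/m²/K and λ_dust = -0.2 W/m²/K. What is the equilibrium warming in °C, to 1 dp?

Net feedback parameter λ = (−2.3) + (+0.671) + (-0.2) = -1.829 W/m²/K.
ΔT = −F/λ = −8.1/(-1.829) = 4.4 °C.

4.4 °C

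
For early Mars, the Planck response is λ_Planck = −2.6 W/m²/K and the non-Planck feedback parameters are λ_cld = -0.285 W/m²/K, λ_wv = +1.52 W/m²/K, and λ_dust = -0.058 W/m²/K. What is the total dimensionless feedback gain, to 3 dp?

Convert to gains: g_cld = -0.285/2.6 = -0.1096; g_wv = 1.52/2.6 = 0.5846; g_dust = -0.058/2.6 = -0.02231.
Total gain g = 0.45269.

0.453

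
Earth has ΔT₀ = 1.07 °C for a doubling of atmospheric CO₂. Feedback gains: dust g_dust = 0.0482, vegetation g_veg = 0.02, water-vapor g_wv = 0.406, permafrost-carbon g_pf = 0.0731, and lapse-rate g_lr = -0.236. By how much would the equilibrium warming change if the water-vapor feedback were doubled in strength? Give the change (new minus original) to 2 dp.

2.23 °C

Original: g = 0.3113, ΔT = 1.07/(1−0.3113) = 1.5537 °C.
With doubled water-vapor: g' = 0.7173, ΔT' = 1.07/(1−0.7173) = 3.7849 °C.
Change = 3.7849 − 1.5537 = 2.23 °C.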